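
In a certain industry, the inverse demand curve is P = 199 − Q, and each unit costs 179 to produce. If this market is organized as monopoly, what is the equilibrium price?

Monopoly sets MR = MC: 199 − 2Q = 179 ⇒ Q = 10, P = 199 − 10 = 189.

P = 189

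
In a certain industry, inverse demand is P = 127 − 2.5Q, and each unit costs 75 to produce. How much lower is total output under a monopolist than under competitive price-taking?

Q falls by 10.4

Competitive firms price at marginal cost: P = 75, giving Q = 20.8.
A monopolist chooses Q where MR = MC. MR = 127 − 5Q; setting this equal to 75 gives Q = 10.4 and P = 101.
Change in total output: 10.4 − 20.8 = −10.4.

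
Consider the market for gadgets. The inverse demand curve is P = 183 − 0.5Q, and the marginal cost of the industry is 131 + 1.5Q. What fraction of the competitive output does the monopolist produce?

Q_m/Q_c = 0.8

Monopoly sets MR = MC: 183 − Q = 131 + 1.5Q ⇒ Q = 20.8, P = 183 − 0.5·20.8 = 172.6.
Under competition P = MC: 183 − 0.5Q = 131 + 1.5Q ⇒ Q = 26, P = 170.
Ratio Q_m/Q_c = 20.8/26 = 0.8.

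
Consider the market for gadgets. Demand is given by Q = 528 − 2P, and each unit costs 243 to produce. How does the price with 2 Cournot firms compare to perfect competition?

Inverting demand: P = 264 − 0.5Q.
In a 2-firm Cournot equilibrium, symmetry and the first-order condition give q = (264 − 243)/(1.5) = 14. So Q = 28 and P = 250.
Under competition P = MC = 243, so Q = (264 − 243)/0.5 = 42.

Cournot: P = 250; Competition: P = 243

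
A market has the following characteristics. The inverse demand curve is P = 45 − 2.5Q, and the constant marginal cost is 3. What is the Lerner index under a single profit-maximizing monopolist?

A monopolist chooses Q where MR = MC. MR = 45 − 5Q; setting this equal to 3 gives Q = 8.4 and P = 24.
Lerner index = (P − MC)/P = (24 − 3)/24 = 0.875.

Lerner index = 0.875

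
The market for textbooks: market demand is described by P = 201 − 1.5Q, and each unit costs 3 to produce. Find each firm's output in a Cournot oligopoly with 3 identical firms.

q_i = 33

In a 3-firm Cournot equilibrium, symmetry and the first-order condition give q = (201 − 3)/(6) = 33. So Q = 99 and P = 52.5.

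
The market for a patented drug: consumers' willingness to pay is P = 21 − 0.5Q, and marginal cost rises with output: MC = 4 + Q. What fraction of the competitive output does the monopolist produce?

A monopolist chooses Q where MR = MC. MR = 21 − Q; setting this equal to 4 + Q gives Q = 8.5 and P = 16.75.
Under competition P = MC: 21 − 0.5Q = 4 + Q ⇒ Q = 34/3, P = 46/3.
Ratio Q_m/Q_c = 8.5/(34/3) = 0.75.

Q_m/Q_c = 0.75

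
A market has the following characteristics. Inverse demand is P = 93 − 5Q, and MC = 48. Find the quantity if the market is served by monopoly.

The monopolist equates marginal revenue to marginal cost: 93 − 10Q = 48, so Q = 4.5. From demand, P = 70.5.

Q = 4.5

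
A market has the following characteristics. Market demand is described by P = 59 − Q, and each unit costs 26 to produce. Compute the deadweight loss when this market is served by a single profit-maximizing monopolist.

DWL = 136.125

Perfect competition: P = MC = 26, so 59 − Q = 26 and Q = 33.
A monopolist chooses Q where MR = MC. MR = 59 − 2Q; setting this equal to 26 gives Q = 16.5 and P = 42.5.
DWL is the triangle between Q = 16.5 and Q = 33: ½·(33 − 16.5)·(42.5 − 26) = 136.125.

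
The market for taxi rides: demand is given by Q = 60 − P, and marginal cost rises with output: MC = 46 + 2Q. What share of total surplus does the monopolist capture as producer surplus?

PS/TS = 0.8

Inverting demand: P = 60 − Q.
A monopolist chooses Q where MR = MC. MR = 60 − 2Q; setting this equal to 46 + 2Q gives Q = 3.5 and P = 56.5.
CS = ½·(60 − 56.5)·3.5 = 6.125.
PS = P·Q − VC(Q) = 56.5·3.5 − (46·3.5 + ½·2·3.5²) = 24.5.
Share captured = PS/TS = 24.5/30.625 = 0.8.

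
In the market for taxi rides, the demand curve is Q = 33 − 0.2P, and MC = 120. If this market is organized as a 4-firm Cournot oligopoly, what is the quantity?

Inverting demand: P = 165 − 5Q.
Cournot with 4 identical firms: the symmetric best-response condition is 165 − 25q = 120. Each firm produces q = 1.8, total output Q = 7.2, price P = 129.

Q = 7.2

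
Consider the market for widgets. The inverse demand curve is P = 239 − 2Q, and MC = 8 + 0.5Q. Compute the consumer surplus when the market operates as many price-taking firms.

Competitive equilibrium sets price equal to marginal cost: 239 − 2Q = 8 + 0.5Q, so Q = 92.4 and P = 54.2.
CS = ½·(239 − 54.2)·92.4 = 8537.76.

CS = 8537.76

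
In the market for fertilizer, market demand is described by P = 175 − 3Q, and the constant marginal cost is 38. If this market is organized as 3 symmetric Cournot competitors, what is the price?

Cournot with 3 identical firms: the symmetric best-response condition is 175 − 12q = 38. Each firm produces q = 137/12, total output Q = 34.25, price P = 72.25.

P = 72.25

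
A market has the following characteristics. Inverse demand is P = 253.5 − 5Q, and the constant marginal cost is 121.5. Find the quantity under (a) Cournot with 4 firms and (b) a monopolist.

Cournot: Q = 21.12; Monopoly: Q = 13.2

With 4 symmetric Cournot firms, each firm's FOC gives 253.5 − 25q = 121.5, so q = 5.28, Q = 4·5.28 = 21.12, and P = 147.9.
A monopolist chooses Q where MR = MC. MR = 253.5 − 10Q; setting this equal to 121.5 gives Q = 13.2 and P = 187.5.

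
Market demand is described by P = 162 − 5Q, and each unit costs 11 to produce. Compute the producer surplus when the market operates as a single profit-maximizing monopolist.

PS = 1140.05

The monopolist equates marginal revenue to marginal cost: 162 − 10Q = 11, so Q = 15.1. From demand, P = 86.5.
PS = (86.5 − 11)·15.1 = 1140.05.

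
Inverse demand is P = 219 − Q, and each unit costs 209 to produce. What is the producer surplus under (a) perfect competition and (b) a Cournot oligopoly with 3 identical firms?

Competition: PS = 0; Cournot: PS = 18.75

Competitive firms price at marginal cost: P = 209, giving Q = 10.
PS = (209 − 209)·10 = 0.
With 3 symmetric Cournot firms, each firm's FOC gives 219 − 4q = 209, so q = 2.5, Q = 3·2.5 = 7.5, and P = 211.5.
PS = (211.5 − 209)·7.5 = 18.75.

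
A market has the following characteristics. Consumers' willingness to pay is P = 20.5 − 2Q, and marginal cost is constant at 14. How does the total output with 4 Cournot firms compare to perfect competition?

Cournot: Q = 2.6; Competition: Q = 3.25

Cournot with 4 identical firms: the symmetric best-response condition is 20.5 − 10q = 14. Each firm produces q = 0.65, total output Q = 2.6, price P = 15.3.
Under competition P = MC = 14, so Q = (20.5 − 14)/2 = 3.25.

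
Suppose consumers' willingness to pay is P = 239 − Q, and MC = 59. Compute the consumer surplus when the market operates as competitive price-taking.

CS = 16200

Competitive firms price at marginal cost: P = 59, giving Q = 180.
CS = ½·(239 − 59)·180 = 16200.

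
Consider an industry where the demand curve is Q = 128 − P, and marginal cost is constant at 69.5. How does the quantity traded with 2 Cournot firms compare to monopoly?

Cournot: Q = 39; Monopoly: Q = 29.25

Inverting demand: P = 128 − Q.
In a 2-firm Cournot equilibrium, symmetry and the first-order condition give q = (128 − 69.5)/(3) = 19.5. So Q = 39 and P = 89.
A monopolist chooses Q where MR = MC. MR = 128 − 2Q; setting this equal to 69.5 gives Q = 29.25 and P = 98.75.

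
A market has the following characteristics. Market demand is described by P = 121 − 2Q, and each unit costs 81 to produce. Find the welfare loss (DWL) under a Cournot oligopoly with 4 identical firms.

Competitive firms price at marginal cost: P = 81, giving Q = 20.
With 4 symmetric Cournot firms, each firm's FOC gives 121 − 10q = 81, so q = 4, Q = 4·4 = 16, and P = 89.
DWL is the triangle between Q = 16 and Q = 20: ½·(20 − 16)·(89 − 81) = 16.

DWL = 16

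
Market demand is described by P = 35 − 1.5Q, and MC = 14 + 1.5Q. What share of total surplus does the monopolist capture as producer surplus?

The monopolist equates marginal revenue to marginal cost: 35 − 3Q = 14 + 1.5Q, so Q = 14/3. From demand, P = 28.
CS = ½·(35 − 28)·14/3 = 49/3.
PS = P·Q − VC(Q) = 28·14/3 − (14·14/3 + ½·1.5·(14/3)²) = 49.
Share captured = PS/TS = 49/(196/3) = 0.75.

PS/TS = 0.75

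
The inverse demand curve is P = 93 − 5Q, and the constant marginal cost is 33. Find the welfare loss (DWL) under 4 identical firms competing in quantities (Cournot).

Perfect competition: P = MC = 33, so 93 − 5Q = 33 and Q = 12.
Cournot with 4 identical firms: the symmetric best-response condition is 93 − 25q = 33. Each firm produces q = 2.4, total output Q = 9.6, price P = 45.
DWL is the triangle between Q = 9.6 and Q = 12: ½·(12 − 9.6)·(45 − 33) = 14.4.

DWL = 14.4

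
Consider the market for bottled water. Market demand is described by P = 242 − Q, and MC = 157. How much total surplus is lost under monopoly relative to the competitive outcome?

Competitive firms price at marginal cost: P = 157, giving Q = 85.
Monopoly sets MR = MC: 242 − 2Q = 157 ⇒ Q = 42.5, P = 242 − 42.5 = 199.5.
DWL is the triangle between Q = 42.5 and Q = 85: ½·(85 − 42.5)·(199.5 − 157) = 903.125.

DWL = 903.125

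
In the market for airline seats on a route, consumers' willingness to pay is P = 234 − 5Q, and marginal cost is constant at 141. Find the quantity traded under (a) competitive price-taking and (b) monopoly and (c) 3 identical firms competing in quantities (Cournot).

Competition: Q = 18.6; Monopoly: Q = 9.3; Cournot: Q = 13.95

Under competition P = MC = 141, so Q = (234 − 141)/5 = 18.6.
The monopolist equates marginal revenue to marginal cost: 234 − 10Q = 141, so Q = 9.3. From demand, P = 187.5.
In a 3-firm Cournot equilibrium, symmetry and the first-order condition give q = (234 − 141)/(20) = 4.65. So Q = 13.95 and P = 164.25.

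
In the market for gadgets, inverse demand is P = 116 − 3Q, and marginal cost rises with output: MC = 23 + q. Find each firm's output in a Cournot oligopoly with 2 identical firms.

Cournot with 2 identical firms: the symmetric best-response condition is 116 − 9q = 23 + q. Each firm produces q = 9.3, total output Q = 18.6, price P = 60.2.

q_i = 9.3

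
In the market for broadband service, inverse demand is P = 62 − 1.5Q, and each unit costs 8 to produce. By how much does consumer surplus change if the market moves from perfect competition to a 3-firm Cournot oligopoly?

Competitive firms price at marginal cost: P = 8, giving Q = 36.
CS = ½·(62 − 8)·36 = 972.
Cournot with 3 identical firms: the symmetric best-response condition is 62 − 6q = 8. Each firm produces q = 9, total output Q = 27, price P = 21.5.
CS = ½·(62 − 21.5)·27 = 546.75.
Change in consumer surplus: 546.75 − 972 = −425.25.

CS falls by 425.25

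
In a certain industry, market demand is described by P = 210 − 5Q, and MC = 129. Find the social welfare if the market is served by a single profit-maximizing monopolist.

The monopolist equates marginal revenue to marginal cost: 210 − 10Q = 129, so Q = 8.1. From demand, P = 169.5.
CS = ½·(210 − 169.5)·8.1 = 164.025; PS = (169.5 − 129)·8.1 = 328.05; TS = 492.075.

TS = 492.075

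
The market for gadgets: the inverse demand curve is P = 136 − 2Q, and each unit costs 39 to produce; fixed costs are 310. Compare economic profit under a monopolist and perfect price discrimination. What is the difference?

The monopolist equates marginal revenue to marginal cost: 136 − 4Q = 39, so Q = 24.25. From demand, P = 87.5.
Profit = (87.5 − 39)·24.25 − 310 = 866.125.
Under first-degree price discrimination the firm charges each unit its demand price and produces up to where P = MC, i.e. Q = 48.5. Consumer surplus is zero; producer surplus equals total surplus.
PS equals the full surplus area, 2352.25. Profit = 2352.25 − 310 = 2042.25.
Change in economic profit: 2042.25 − 866.125 = 1176.125.

π rises by 1176.125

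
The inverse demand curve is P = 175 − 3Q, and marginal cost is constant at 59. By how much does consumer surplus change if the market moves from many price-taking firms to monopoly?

CS falls by 1682

Perfect competition: P = MC = 59, so 175 − 3Q = 59 and Q = 116/3.
CS = ½·(175 − 59)·116/3 = 6728/3.
A monopolist chooses Q where MR = MC. MR = 175 − 6Q; setting this equal to 59 gives Q = 58/3 and P = 117.
CS = ½·(175 − 117)·58/3 = 1682/3.
Change in consumer surplus: 1682/3 − 6728/3 = −1682.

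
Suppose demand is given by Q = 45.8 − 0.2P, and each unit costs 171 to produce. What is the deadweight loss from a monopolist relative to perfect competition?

Inverting demand: P = 229 − 5Q.
Competitive firms price at marginal cost: P = 171, giving Q = 11.6.
The monopolist equates marginal revenue to marginal cost: 229 − 10Q = 171, so Q = 5.8. From demand, P = 200.
DWL is the triangle between Q = 5.8 and Q = 11.6: ½·(11.6 − 5.8)·(200 − 171) = 84.1.

DWL = 84.1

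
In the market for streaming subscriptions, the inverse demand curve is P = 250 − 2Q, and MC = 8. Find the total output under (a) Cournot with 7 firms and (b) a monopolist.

Cournot: Q = 105.875; Monopoly: Q = 60.5

Cournot with 7 identical firms: the symmetric best-response condition is 250 − 16q = 8. Each firm produces q = 15.125, total output Q = 105.875, price P = 38.25.
A monopolist chooses Q where MR = MC. MR = 250 − 4Q; setting this equal to 8 gives Q = 60.5 and P = 129.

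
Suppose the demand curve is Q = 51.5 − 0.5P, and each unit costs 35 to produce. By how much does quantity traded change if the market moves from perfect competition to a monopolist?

Q falls by 17

Inverting demand: P = 103 − 2Q.
Under competition P = MC = 35, so Q = (103 − 35)/2 = 34.
The monopolist equates marginal revenue to marginal cost: 103 − 4Q = 35, so Q = 17. From demand, P = 69.
Change in quantity traded: 17 − 34 = −17.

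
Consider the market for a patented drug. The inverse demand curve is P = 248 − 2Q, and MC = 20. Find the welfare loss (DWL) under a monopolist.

Under competition P = MC = 20, so Q = (248 − 20)/2 = 114.
Monopoly sets MR = MC: 248 − 4Q = 20 ⇒ Q = 57, P = 248 − 2·57 = 134.
DWL is the triangle between Q = 57 and Q = 114: ½·(114 − 57)·(134 − 20) = 3249.

DWL = 3249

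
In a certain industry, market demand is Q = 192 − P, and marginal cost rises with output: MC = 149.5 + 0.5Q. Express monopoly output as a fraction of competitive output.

Q_m/Q_c = 0.6

Inverting demand: P = 192 − Q.
The monopolist equates marginal revenue to marginal cost: 192 − 2Q = 149.5 + 0.5Q, so Q = 17. From demand, P = 175.
Competitive equilibrium sets price equal to marginal cost: 192 − Q = 149.5 + 0.5Q, so Q = 85/3 and P = 491/3.
Ratio Q_m/Q_c = 17/(85/3) = 0.6.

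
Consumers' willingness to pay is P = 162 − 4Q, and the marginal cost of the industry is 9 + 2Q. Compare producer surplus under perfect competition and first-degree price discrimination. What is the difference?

Producer surplus rises by 1300.5

Competitive equilibrium sets price equal to marginal cost: 162 − 4Q = 9 + 2Q, so Q = 25.5 and P = 60.
PS = P·Q − VC(Q) = 60·25.5 − (9·25.5 + ½·2·25.5²) = 650.25.
With perfect price discrimination, output is the efficient level Q = 25.5 (where demand meets MC), but every buyer pays their willingness to pay: CS = 0 and PS = total surplus.
PS = ½·(162 − 9)·25.5 = 1950.75.
Change in producer surplus: 1950.75 − 650.25 = 1300.5.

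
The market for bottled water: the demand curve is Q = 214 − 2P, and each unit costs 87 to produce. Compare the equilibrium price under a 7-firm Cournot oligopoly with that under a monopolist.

Inverting demand: P = 107 − 0.5Q.
With 7 symmetric Cournot firms, each firm's FOC gives 107 − 4q = 87, so q = 5, Q = 7·5 = 35, and P = 89.5.
Monopoly sets MR = MC: 107 − Q = 87 ⇒ Q = 20, P = 107 − 0.5·20 = 97.

Cournot: P = 89.5; Monopoly: P = 97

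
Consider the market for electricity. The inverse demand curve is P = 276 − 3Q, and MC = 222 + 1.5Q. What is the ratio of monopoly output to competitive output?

Q_m/Q_c = 0.6

Monopoly sets MR = MC: 276 − 6Q = 222 + 1.5Q ⇒ Q = 7.2, P = 276 − 3·7.2 = 254.4.
Competitive equilibrium sets price equal to marginal cost: 276 − 3Q = 222 + 1.5Q, so Q = 12 and P = 240.
Ratio Q_m/Q_c = 7.2/12 = 0.6.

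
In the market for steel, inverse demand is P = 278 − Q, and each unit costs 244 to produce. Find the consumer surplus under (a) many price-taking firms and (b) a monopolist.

Competition: CS = 578; Monopoly: CS = 144.5

Perfect competition: P = MC = 244, so 278 − Q = 244 and Q = 34.
CS = ½·(278 − 244)·34 = 578.
The monopolist equates marginal revenue to marginal cost: 278 − 2Q = 244, so Q = 17. From demand, P = 261.
CS = ½·(278 − 261)·17 = 144.5.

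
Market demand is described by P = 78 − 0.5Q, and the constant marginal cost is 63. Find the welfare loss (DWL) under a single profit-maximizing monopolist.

DWL = 56.25

Perfect competition: P = MC = 63, so 78 − 0.5Q = 63 and Q = 30.
A monopolist chooses Q where MR = MC. MR = 78 − Q; setting this equal to 63 gives Q = 15 and P = 70.5.
DWL is the triangle between Q = 15 and Q = 30: ½·(30 − 15)·(70.5 − 63) = 56.25.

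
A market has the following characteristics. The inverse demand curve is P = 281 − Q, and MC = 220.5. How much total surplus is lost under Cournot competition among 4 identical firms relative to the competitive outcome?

Under competition P = MC = 220.5, so Q = (281 − 220.5)/1 = 60.5.
In a 4-firm Cournot equilibrium, symmetry and the first-order condition give q = (281 − 220.5)/(5) = 12.1. So Q = 48.4 and P = 232.6.
DWL is the triangle between Q = 48.4 and Q = 60.5: ½·(60.5 − 48.4)·(232.6 − 220.5) = 73.205.

DWL = 73.205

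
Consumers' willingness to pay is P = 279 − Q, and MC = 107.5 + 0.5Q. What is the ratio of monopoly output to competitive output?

Q_m/Q_c = 0.6

The monopolist equates marginal revenue to marginal cost: 279 − 2Q = 107.5 + 0.5Q, so Q = 68.6. From demand, P = 210.4.
Under competition P = MC: 279 − Q = 107.5 + 0.5Q ⇒ Q = 343/3, P = 494/3.
Ratio Q_m/Q_c = 68.6/(343/3) = 0.6.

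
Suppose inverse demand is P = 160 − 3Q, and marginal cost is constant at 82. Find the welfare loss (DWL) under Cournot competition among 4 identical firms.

DWL = 40.56

Perfect competition: P = MC = 82, so 160 − 3Q = 82 and Q = 26.
With 4 symmetric Cournot firms, each firm's FOC gives 160 − 15q = 82, so q = 5.2, Q = 4·5.2 = 20.8, and P = 97.6.
DWL is the triangle between Q = 20.8 and Q = 26: ½·(26 − 20.8)·(97.6 − 82) = 40.56.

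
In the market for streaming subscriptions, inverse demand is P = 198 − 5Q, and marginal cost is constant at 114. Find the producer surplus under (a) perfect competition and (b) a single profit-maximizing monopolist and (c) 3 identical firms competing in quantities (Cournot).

Perfect competition: P = MC = 114, so 198 − 5Q = 114 and Q = 16.8.
PS = (114 − 114)·16.8 = 0.
Monopoly sets MR = MC: 198 − 10Q = 114 ⇒ Q = 8.4, P = 198 − 5·8.4 = 156.
PS = (156 − 114)·8.4 = 352.8.
With 3 symmetric Cournot firms, each firm's FOC gives 198 − 20q = 114, so q = 4.2, Q = 3·4.2 = 12.6, and P = 135.
PS = (135 − 114)·12.6 = 264.6.

Competition: PS = 0; Monopoly: PS = 352.8; Cournot: PS = 264.6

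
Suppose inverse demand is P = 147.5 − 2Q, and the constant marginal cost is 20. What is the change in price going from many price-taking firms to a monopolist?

P rises by 63.75

Perfect competition: P = MC = 20, so 147.5 − 2Q = 20 and Q = 63.75.
A monopolist chooses Q where MR = MC. MR = 147.5 − 4Q; setting this equal to 20 gives Q = 31.875 and P = 83.75.
Change in price: 83.75 − 20 = 63.75.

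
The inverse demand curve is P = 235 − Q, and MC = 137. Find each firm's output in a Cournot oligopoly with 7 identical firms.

q_i = 12.25

In a 7-firm Cournot equilibrium, symmetry and the first-order condition give q = (235 − 137)/(8) = 12.25. So Q = 85.75 and P = 149.25.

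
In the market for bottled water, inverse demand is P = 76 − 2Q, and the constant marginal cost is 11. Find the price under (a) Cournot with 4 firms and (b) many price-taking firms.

Cournot: P = 24; Competition: P = 11

In a 4-firm Cournot equilibrium, symmetry and the first-order condition give q = (76 − 11)/(10) = 6.5. So Q = 26 and P = 24.
Under competition P = MC = 11, so Q = (76 − 11)/2 = 32.5.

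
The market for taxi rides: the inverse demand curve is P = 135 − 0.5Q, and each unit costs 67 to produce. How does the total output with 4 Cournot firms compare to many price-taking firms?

In a 4-firm Cournot equilibrium, symmetry and the first-order condition give q = (135 − 67)/(2.5) = 27.2. So Q = 108.8 and P = 80.6.
Perfect competition: P = MC = 67, so 135 − 0.5Q = 67 and Q = 136.

Cournot: Q = 108.8; Competition: Q = 136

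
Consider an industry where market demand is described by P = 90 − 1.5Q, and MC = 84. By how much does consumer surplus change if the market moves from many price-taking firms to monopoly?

Under competition P = MC = 84, so Q = (90 − 84)/1.5 = 4.
CS = ½·(90 − 84)·4 = 12.
A monopolist chooses Q where MR = MC. MR = 90 − 3Q; setting this equal to 84 gives Q = 2 and P = 87.
CS = ½·(90 − 87)·2 = 3.
Change in consumer surplus: 3 − 12 = −9.

CS falls by 9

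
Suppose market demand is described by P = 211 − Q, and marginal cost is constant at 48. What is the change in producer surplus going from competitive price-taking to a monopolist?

PS rises by 6642.25

Perfect competition: P = MC = 48, so 211 − Q = 48 and Q = 163.
PS = (48 − 48)·163 = 0.
The monopolist equates marginal revenue to marginal cost: 211 − 2Q = 48, so Q = 81.5. From demand, P = 129.5.
PS = (129.5 − 48)·81.5 = 6642.25.
Change in producer surplus: 6642.25 − 0 = 6642.25.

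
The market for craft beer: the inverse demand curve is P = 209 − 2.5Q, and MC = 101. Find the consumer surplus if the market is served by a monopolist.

CS = 583.2

The monopolist equates marginal revenue to marginal cost: 209 − 5Q = 101, so Q = 21.6. From demand, P = 155.
CS = ½·(209 − 155)·21.6 = 583.2.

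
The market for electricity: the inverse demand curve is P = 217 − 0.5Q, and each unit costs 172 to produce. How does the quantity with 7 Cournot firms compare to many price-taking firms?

In a 7-firm Cournot equilibrium, symmetry and the first-order condition give q = (217 − 172)/(4) = 11.25. So Q = 78.75 and P = 177.625.
Perfect competition: P = MC = 172, so 217 − 0.5Q = 172 and Q = 90.

Cournot: Q = 78.75; Competition: Q = 90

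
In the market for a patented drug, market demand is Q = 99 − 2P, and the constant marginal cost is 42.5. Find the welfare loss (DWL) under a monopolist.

DWL = 12.25

Inverting demand: P = 49.5 − 0.5Q.
Under competition P = MC = 42.5, so Q = (49.5 − 42.5)/0.5 = 14.
A monopolist chooses Q where MR = MC. MR = 49.5 − Q; setting this equal to 42.5 gives Q = 7 and P = 46.
DWL is the triangle between Q = 7 and Q = 14: ½·(14 − 7)·(46 − 42.5) = 12.25.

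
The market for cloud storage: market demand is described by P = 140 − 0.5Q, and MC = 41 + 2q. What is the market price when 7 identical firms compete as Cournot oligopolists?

Cournot with 7 identical firms: the symmetric best-response condition is 140 − 4q = 41 + 2q. Each firm produces q = 16.5, total output Q = 115.5, price P = 82.25.

P = 82.25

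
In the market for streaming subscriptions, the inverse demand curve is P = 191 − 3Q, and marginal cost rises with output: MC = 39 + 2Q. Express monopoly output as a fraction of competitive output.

Q_m/Q_c = 0.625

A monopolist chooses Q where MR = MC. MR = 191 − 6Q; setting this equal to 39 + 2Q gives Q = 19 and P = 134.
Under competition P = MC: 191 − 3Q = 39 + 2Q ⇒ Q = 30.4, P = 99.8.
Ratio Q_m/Q_c = 19/30.4 = 0.625.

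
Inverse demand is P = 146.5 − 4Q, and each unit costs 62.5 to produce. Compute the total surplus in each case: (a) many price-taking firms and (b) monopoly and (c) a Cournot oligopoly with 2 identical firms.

Competition: TS = 882; Monopoly: TS = 661.5; Cournot: TS = 784

Perfect competition: P = MC = 62.5, so 146.5 − 4Q = 62.5 and Q = 21.
CS = ½·(146.5 − 62.5)·21 = 882; PS = (62.5 − 62.5)·21 = 0; TS = 882.
A monopolist chooses Q where MR = MC. MR = 146.5 − 8Q; setting this equal to 62.5 gives Q = 10.5 and P = 104.5.
CS = ½·(146.5 − 104.5)·10.5 = 220.5; PS = (104.5 − 62.5)·10.5 = 441; TS = 661.5.
Cournot with 2 identical firms: the symmetric best-response condition is 146.5 − 12q = 62.5. Each firm produces q = 7, total output Q = 14, price P = 90.5.
CS = ½·(146.5 − 90.5)·14 = 392; PS = (90.5 − 62.5)·14 = 392; TS = 784.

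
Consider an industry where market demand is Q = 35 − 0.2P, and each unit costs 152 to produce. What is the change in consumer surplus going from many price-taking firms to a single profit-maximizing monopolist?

CS falls by 39.675

Inverting demand: P = 175 − 5Q.
Perfect competition: P = MC = 152, so 175 − 5Q = 152 and Q = 4.6.
CS = ½·(175 − 152)·4.6 = 52.9.
A monopolist chooses Q where MR = MC. MR = 175 − 10Q; setting this equal to 152 gives Q = 2.3 and P = 163.5.
CS = ½·(175 − 163.5)·2.3 = 13.225.
Change in consumer surplus: 13.225 − 52.9 = −39.675.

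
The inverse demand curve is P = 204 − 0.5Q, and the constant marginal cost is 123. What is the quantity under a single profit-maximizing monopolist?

Q = 81

The monopolist equates marginal revenue to marginal cost: 204 − Q = 123, so Q = 81. From demand, P = 163.5.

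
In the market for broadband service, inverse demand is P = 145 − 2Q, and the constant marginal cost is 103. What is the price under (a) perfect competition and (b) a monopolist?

Perfect competition: P = MC = 103, so 145 − 2Q = 103 and Q = 21.
A monopolist chooses Q where MR = MC. MR = 145 − 4Q; setting this equal to 103 gives Q = 10.5 and P = 124.

Competition: P = 103; Monopoly: P = 124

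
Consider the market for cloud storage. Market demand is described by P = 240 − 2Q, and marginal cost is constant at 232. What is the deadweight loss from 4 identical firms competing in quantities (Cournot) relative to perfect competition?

DWL = 0.64

Under competition P = MC = 232, so Q = (240 − 232)/2 = 4.
In a 4-firm Cournot equilibrium, symmetry and the first-order condition give q = (240 − 232)/(10) = 0.8. So Q = 3.2 and P = 233.6.
DWL is the triangle between Q = 3.2 and Q = 4: ½·(4 − 3.2)·(233.6 − 232) = 0.64.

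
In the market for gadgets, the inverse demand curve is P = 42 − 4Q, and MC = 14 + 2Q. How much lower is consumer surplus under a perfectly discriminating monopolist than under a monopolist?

A monopolist chooses Q where MR = MC. MR = 42 − 8Q; setting this equal to 14 + 2Q gives Q = 2.8 and P = 30.8.
CS = ½·(42 − 30.8)·2.8 = 15.68.
Under first-degree price discrimination the firm charges each unit its demand price and produces up to where P = MC, i.e. Q = 14/3. Consumer surplus is zero; producer surplus equals total surplus.
CS = 0.
Change in consumer surplus: 0 − 15.68 = −15.68.

CS falls by 15.68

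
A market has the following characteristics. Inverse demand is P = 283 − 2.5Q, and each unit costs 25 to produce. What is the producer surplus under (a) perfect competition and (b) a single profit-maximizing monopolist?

Competition: PS = 0; Monopoly: PS = 6656.4

Competitive firms price at marginal cost: P = 25, giving Q = 103.2.
PS = (25 − 25)·103.2 = 0.
A monopolist chooses Q where MR = MC. MR = 283 − 5Q; setting this equal to 25 gives Q = 51.6 and P = 154.
PS = (154 − 25)·51.6 = 6656.4.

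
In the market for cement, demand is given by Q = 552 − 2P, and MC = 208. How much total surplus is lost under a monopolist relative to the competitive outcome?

DWL = 1156

Inverting demand: P = 276 − 0.5Q.
Competitive firms price at marginal cost: P = 208, giving Q = 136.
A monopolist chooses Q where MR = MC. MR = 276 − Q; setting this equal to 208 gives Q = 68 and P = 242.
DWL is the triangle between Q = 68 and Q = 136: ½·(136 − 68)·(242 − 208) = 1156.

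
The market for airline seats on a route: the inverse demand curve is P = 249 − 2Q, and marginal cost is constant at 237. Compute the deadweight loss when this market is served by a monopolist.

Competitive firms price at marginal cost: P = 237, giving Q = 6.
Monopoly sets MR = MC: 249 − 4Q = 237 ⇒ Q = 3, P = 249 − 2·3 = 243.
DWL is the triangle between Q = 3 and Q = 6: ½·(6 − 3)·(243 − 237) = 9.

DWL = 9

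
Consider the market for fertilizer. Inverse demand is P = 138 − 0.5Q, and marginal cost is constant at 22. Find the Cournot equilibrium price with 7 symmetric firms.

P = 36.5

Cournot with 7 identical firms: the symmetric best-response condition is 138 − 4q = 22. Each firm produces q = 29, total output Q = 203, price P = 36.5.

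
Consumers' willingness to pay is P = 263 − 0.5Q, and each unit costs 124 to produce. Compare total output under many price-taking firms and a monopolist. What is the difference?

Q falls by 139

Competitive firms price at marginal cost: P = 124, giving Q = 278.
The monopolist equates marginal revenue to marginal cost: 263 − Q = 124, so Q = 139. From demand, P = 193.5.
Change in total output: 139 − 278 = −139.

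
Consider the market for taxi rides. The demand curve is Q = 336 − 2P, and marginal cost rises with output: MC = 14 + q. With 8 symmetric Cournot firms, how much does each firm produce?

Inverting demand: P = 168 − 0.5Q.
In a 8-firm Cournot equilibrium, symmetry and the first-order condition give q = (168 − 14)/(5.5) = 28. So Q = 224 and P = 56.

q_i = 28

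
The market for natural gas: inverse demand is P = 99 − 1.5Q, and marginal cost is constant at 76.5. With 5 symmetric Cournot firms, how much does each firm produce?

q_i = 2.5

In a 5-firm Cournot equilibrium, symmetry and the first-order condition give q = (99 − 76.5)/(9) = 2.5. So Q = 12.5 and P = 80.25.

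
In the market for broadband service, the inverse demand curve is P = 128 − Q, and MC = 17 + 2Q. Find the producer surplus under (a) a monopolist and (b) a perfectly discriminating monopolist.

A monopolist chooses Q where MR = MC. MR = 128 − 2Q; setting this equal to 17 + 2Q gives Q = 27.75 and P = 100.25.
PS = P·Q − VC(Q) = 100.25·27.75 − (17·27.75 + ½·2·27.75²) = 1540.125.
With perfect price discrimination, output is the efficient level Q = 37 (where demand meets MC), but every buyer pays their willingness to pay: CS = 0 and PS = total surplus.
PS = ½·(128 − 17)·37 = 2053.5.

Monopoly: PS = 1540.125; Perfect PD: PS = 2053.5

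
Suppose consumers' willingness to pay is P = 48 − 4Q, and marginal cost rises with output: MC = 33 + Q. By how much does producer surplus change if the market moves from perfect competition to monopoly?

PS rises by 8

Under competition P = MC: 48 − 4Q = 33 + Q ⇒ Q = 3, P = 36.
PS = P·Q − VC(Q) = 36·3 − (33·3 + ½·1·3²) = 4.5.
Monopoly sets MR = MC: 48 − 8Q = 33 + Q ⇒ Q = 5/3, P = 48 − 4·5/3 = 124/3.
PS = P·Q − VC(Q) = 124/3·5/3 − (33·5/3 + ½·1·(5/3)²) = 12.5.
Change in producer surplus: 12.5 − 4.5 = 8.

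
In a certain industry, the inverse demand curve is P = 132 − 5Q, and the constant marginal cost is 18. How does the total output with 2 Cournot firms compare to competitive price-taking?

Cournot with 2 identical firms: the symmetric best-response condition is 132 − 15q = 18. Each firm produces q = 7.6, total output Q = 15.2, price P = 56.
Under competition P = MC = 18, so Q = (132 − 18)/5 = 22.8.

Cournot: Q = 15.2; Competition: Q = 22.8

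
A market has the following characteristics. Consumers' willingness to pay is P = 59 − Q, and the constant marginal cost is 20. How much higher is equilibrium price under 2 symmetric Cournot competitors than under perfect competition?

Equilibrium price rises by 13

Under competition P = MC = 20, so Q = (59 − 20)/1 = 39.
In a 2-firm Cournot equilibrium, symmetry and the first-order condition give q = (59 − 20)/(3) = 13. So Q = 26 and P = 33.
Change in equilibrium price: 33 − 20 = 13.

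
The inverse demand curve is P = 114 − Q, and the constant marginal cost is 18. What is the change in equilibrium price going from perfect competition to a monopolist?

Competitive firms price at marginal cost: P = 18, giving Q = 96.
Monopoly sets MR = MC: 114 − 2Q = 18 ⇒ Q = 48, P = 114 − 48 = 66.
Change in equilibrium price: 66 − 18 = 48.

P rises by 48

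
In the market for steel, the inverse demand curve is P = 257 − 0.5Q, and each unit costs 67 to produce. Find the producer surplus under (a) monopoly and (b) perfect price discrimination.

A monopolist chooses Q where MR = MC. MR = 257 − Q; setting this equal to 67 gives Q = 190 and P = 162.
PS = (162 − 67)·190 = 18050.
With perfect price discrimination, output is the efficient level Q = 380 (where demand meets MC), but every buyer pays their willingness to pay: CS = 0 and PS = total surplus.
PS = ½·(257 − 67)·380 = 36100.

Monopoly: PS = 18050; Perfect PD: PS = 36100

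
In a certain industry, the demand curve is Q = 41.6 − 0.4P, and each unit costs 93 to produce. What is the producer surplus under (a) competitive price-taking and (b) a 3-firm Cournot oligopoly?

Inverting demand: P = 104 − 2.5Q.
Under competition P = MC = 93, so Q = (104 − 93)/2.5 = 4.4.
PS = (93 − 93)·4.4 = 0.
With 3 symmetric Cournot firms, each firm's FOC gives 104 − 10q = 93, so q = 1.1, Q = 3·1.1 = 3.3, and P = 95.75.
PS = (95.75 − 93)·3.3 = 9.075.

Competition: PS = 0; Cournot: PS = 9.075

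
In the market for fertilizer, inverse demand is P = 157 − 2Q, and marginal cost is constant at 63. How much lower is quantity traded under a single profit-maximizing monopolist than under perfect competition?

Perfect competition: P = MC = 63, so 157 − 2Q = 63 and Q = 47.
Monopoly sets MR = MC: 157 − 4Q = 63 ⇒ Q = 23.5, P = 157 − 2·23.5 = 110.
Change in quantity traded: 23.5 − 47 = −23.5.

Q falls by 23.5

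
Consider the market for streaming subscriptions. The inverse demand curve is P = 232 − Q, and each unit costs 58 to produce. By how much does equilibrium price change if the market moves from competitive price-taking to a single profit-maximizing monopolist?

Under competition P = MC = 58, so Q = (232 − 58)/1 = 174.
A monopolist chooses Q where MR = MC. MR = 232 − 2Q; setting this equal to 58 gives Q = 87 and P = 145.
Change in equilibrium price: 145 − 58 = 87.

P rises by 87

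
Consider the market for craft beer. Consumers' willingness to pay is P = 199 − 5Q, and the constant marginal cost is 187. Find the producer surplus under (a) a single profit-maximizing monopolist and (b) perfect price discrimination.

A monopolist chooses Q where MR = MC. MR = 199 − 10Q; setting this equal to 187 gives Q = 1.2 and P = 193.
PS = (193 − 187)·1.2 = 7.2.
Under first-degree price discrimination the firm charges each unit its demand price and produces up to where P = MC, i.e. Q = 2.4. Consumer surplus is zero; producer surplus equals total surplus.
PS = ½·(199 − 187)·2.4 = 14.4.

Monopoly: PS = 7.2; Perfect PD: PS = 14.4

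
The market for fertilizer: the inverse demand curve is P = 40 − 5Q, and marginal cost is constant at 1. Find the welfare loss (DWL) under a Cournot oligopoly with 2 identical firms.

Competitive firms price at marginal cost: P = 1, giving Q = 7.8.
Cournot with 2 identical firms: the symmetric best-response condition is 40 − 15q = 1. Each firm produces q = 2.6, total output Q = 5.2, price P = 14.
DWL is the triangle between Q = 5.2 and Q = 7.8: ½·(7.8 − 5.2)·(14 − 1) = 16.9.

DWL = 16.9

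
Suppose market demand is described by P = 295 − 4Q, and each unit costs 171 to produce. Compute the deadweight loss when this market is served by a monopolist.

DWL = 480.5

Perfect competition: P = MC = 171, so 295 − 4Q = 171 and Q = 31.
Monopoly sets MR = MC: 295 − 8Q = 171 ⇒ Q = 15.5, P = 295 − 4·15.5 = 233.
DWL is the triangle between Q = 15.5 and Q = 31: ½·(31 − 15.5)·(233 − 171) = 480.5.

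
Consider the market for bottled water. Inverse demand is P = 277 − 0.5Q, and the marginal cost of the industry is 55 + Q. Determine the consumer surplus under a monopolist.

The monopolist equates marginal revenue to marginal cost: 277 − Q = 55 + Q, so Q = 111. From demand, P = 221.5.
CS = ½·(277 − 221.5)·111 = 3080.25.

CS = 3080.25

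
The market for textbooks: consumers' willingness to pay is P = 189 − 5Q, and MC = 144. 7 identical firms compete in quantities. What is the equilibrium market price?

P = 149.625

In a 7-firm Cournot equilibrium, symmetry and the first-order condition give q = (189 − 144)/(40) = 1.125. So Q = 7.875 and P = 149.625.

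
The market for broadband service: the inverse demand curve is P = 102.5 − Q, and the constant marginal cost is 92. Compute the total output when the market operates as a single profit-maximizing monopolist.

Q = 5.25

A monopolist chooses Q where MR = MC. MR = 102.5 − 2Q; setting this equal to 92 gives Q = 5.25 and P = 97.25.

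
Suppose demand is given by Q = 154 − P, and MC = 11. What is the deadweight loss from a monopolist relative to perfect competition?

Inverting demand: P = 154 − Q.
Perfect competition: P = MC = 11, so 154 − Q = 11 and Q = 143.
A monopolist chooses Q where MR = MC. MR = 154 − 2Q; setting this equal to 11 gives Q = 71.5 and P = 82.5.
DWL is the triangle between Q = 71.5 and Q = 143: ½·(143 − 71.5)·(82.5 − 11) = 2556.125.

DWL = 2556.125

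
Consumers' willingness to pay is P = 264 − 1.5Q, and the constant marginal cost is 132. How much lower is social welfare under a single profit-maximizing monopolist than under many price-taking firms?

TS falls by 1452

Perfect competition: P = MC = 132, so 264 − 1.5Q = 132 and Q = 88.
CS = ½·(264 − 132)·88 = 5808; PS = (132 − 132)·88 = 0; TS = 5808.
The monopolist equates marginal revenue to marginal cost: 264 − 3Q = 132, so Q = 44. From demand, P = 198.
CS = ½·(264 − 198)·44 = 1452; PS = (198 − 132)·44 = 2904; TS = 4356.
Change in social welfare: 4356 − 5808 = −1452.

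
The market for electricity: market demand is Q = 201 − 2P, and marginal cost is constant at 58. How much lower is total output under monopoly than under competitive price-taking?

Total output falls by 42.5

Inverting demand: P = 100.5 − 0.5Q.
Perfect competition: P = MC = 58, so 100.5 − 0.5Q = 58 and Q = 85.
The monopolist equates marginal revenue to marginal cost: 100.5 − Q = 58, so Q = 42.5. From demand, P = 79.25.
Change in total output: 42.5 − 85 = −42.5.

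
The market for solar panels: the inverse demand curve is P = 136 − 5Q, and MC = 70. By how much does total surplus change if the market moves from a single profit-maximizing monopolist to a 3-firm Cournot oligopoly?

Monopoly sets MR = MC: 136 − 10Q = 70 ⇒ Q = 6.6, P = 136 − 5·6.6 = 103.
CS = ½·(136 − 103)·6.6 = 108.9; PS = (103 − 70)·6.6 = 217.8; TS = 326.7.
Cournot with 3 identical firms: the symmetric best-response condition is 136 − 20q = 70. Each firm produces q = 3.3, total output Q = 9.9, price P = 86.5.
CS = ½·(136 − 86.5)·9.9 = 245.025; PS = (86.5 − 70)·9.9 = 163.35; TS = 408.375.
Change in total surplus: 408.375 − 326.7 = 81.675.

TS rises by 81.675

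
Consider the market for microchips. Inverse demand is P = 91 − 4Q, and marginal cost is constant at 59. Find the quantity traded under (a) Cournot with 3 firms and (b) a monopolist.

Cournot: Q = 6; Monopoly: Q = 4

With 3 symmetric Cournot firms, each firm's FOC gives 91 − 16q = 59, so q = 2, Q = 3·2 = 6, and P = 67.
A monopolist chooses Q where MR = MC. MR = 91 − 8Q; setting this equal to 59 gives Q = 4 and P = 75.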